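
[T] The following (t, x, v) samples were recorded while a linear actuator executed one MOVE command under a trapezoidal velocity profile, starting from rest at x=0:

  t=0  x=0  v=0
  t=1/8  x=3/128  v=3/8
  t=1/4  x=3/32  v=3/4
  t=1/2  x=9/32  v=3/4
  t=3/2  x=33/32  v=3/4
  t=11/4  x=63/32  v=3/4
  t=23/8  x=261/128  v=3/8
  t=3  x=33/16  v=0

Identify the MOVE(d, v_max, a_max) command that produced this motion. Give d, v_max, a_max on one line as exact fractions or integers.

d=33/16 v_max=3/4 a_max=3

final state: t=3, x=33/16, v=0 → d = 33/16
a_max = (3/8−0)/(1/8−0) = 3
max v = 3/4 over t∈[1/4,11/4] → v_max = 3/4
check: 3/4·(1/4+5/2) = 33/16 ✓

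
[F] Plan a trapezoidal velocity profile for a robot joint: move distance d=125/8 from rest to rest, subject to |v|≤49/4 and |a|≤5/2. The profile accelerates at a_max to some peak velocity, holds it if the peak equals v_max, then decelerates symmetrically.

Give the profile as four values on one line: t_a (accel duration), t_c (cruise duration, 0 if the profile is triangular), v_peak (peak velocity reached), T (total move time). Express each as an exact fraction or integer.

(v_max)²/a_max = (49/4)²/(5/2) = 2401/40
125/8 < 2401/40 ⇒ no cruise
v_peak = √(125/8·5/2) = √(625/16) = 25/4
t_a = (25/4)/(5/2) = 5/2; t_c = 0
T = 2·5/2 = 5

t_a=5/2 t_c=0 v_peak=25/4 T=5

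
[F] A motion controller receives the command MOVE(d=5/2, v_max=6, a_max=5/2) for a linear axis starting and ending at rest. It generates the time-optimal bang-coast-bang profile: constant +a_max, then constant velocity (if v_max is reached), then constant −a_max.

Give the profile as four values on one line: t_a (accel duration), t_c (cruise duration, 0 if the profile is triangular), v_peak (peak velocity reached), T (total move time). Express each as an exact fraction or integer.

t_a=1 t_c=0 v_peak=5/2 T=2

vₘ²/aₘ = 6²/(5/2) = 72/5
5/2 < 72/5 → triangular
v_peak = √(5/2·5/2) = √(25/4) = 5/2
t_a = (5/2)/(5/2) = 1; t_c = 0
T = 2·1 = 2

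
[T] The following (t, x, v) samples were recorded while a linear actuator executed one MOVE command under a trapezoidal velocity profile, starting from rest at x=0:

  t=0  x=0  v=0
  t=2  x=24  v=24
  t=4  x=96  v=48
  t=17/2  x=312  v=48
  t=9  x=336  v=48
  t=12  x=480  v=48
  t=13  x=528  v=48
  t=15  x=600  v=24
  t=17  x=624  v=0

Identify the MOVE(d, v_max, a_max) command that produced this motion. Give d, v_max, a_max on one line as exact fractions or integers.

final state: t=17, x=624, v=0 → d = 624
a_max = (24−0)/(2−0) = 12
max v = 48 over t∈[4,13] → v_max = 48
check: 48·(4+9) = 624 ✓

d=624 v_max=48 a_max=12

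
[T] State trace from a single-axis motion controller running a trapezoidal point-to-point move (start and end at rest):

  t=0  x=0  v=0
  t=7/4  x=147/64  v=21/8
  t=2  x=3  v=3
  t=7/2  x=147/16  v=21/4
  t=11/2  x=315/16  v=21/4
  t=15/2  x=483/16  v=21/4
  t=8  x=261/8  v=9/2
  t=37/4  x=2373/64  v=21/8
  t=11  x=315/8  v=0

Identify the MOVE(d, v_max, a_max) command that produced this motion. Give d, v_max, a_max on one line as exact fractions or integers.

d=315/8 v_max=21/4 a_max=3/2

final state: t=11, x=315/8, v=0 → d = 315/8
a_max = (21/8−0)/(7/4−0) = 3/2
max v = 21/4 over t∈[7/2,15/2] → v_max = 21/4
check: 21/4·(7/2+4) = 315/8 ✓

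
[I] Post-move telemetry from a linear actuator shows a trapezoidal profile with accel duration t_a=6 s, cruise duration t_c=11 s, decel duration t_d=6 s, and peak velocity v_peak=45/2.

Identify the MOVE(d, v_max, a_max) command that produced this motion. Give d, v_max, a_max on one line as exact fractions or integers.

a_max = (45/2)/6 = 15/4
d_a = ½·45/2·6 = 135/2; d_c = 45/2·11 = 495/2
d = 2·135/2 + 495/2 = 765/2
t_c = 11 > 0 → v_max = v_peak = 45/2

d=765/2 v_max=45/2 a_max=15/4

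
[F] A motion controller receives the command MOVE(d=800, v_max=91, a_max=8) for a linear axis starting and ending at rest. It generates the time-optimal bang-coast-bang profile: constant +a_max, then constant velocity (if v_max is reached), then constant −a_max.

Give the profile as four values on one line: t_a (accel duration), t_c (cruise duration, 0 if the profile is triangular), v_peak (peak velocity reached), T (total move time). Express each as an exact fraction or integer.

(v_max)²/a_max = 91²/8 = 8281/8
800 < 8281/8 ⇒ no cruise
v_peak = √(800·8) = √6400 = 80
t_a = 80/8 = 10; t_c = 0
T = 2·10 = 20

t_a=10 t_c=0 v_peak=80 T=20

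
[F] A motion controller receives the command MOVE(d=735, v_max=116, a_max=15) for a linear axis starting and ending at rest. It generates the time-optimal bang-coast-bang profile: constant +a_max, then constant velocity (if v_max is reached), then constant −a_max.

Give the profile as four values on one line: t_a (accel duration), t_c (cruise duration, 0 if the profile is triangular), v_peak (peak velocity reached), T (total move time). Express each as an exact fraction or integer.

t_a=7 t_c=0 v_peak=105 T=14

vₘ²/aₘ = 116²/15 = 13456/15
735 < 13456/15 so t_c = 0
v_peak = √(735·15) = √11025 = 105
t_a = 105/15 = 7; t_c = 0
T = 2·7 = 14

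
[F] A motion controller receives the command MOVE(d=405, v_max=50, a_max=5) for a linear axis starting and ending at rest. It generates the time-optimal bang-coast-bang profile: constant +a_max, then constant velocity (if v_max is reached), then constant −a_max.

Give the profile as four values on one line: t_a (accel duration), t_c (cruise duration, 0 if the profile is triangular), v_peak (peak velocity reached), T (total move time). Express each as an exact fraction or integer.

t_a=9 t_c=0 v_peak=45 T=18

(v_max)²/a_max = 50²/5 = 500
405 < 500 → triangular
v_peak = √(405·5) = √2025 = 45
t_a = 45/5 = 9; t_c = 0
T = 2·9 = 18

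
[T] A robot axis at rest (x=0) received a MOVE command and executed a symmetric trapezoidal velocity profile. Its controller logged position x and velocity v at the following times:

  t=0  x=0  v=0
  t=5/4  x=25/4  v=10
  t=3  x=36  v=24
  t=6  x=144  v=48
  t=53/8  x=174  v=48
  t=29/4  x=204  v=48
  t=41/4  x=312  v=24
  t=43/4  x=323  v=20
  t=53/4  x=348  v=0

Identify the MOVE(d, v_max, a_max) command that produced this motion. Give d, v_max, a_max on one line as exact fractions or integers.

d=348 v_max=48 a_max=8

final state: t=53/4, x=348, v=0 → d = 348
a_max = (10−0)/(5/4−0) = 8
max v = 48 over t∈[6,29/4] → v_max = 48
check: 48·(6+5/4) = 348 ✓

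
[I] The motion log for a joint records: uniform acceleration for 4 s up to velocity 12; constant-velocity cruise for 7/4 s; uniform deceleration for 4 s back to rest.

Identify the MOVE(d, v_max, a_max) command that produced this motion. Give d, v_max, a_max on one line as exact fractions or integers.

d=69 v_max=12 a_max=3

a_max = 12/4 = 3
d_a = ½·12·4 = 24; d_c = 12·7/4 = 21
d = 2·24 + 21 = 69
t_c = 7/4 > 0 ⇒ limit active, v_max = 12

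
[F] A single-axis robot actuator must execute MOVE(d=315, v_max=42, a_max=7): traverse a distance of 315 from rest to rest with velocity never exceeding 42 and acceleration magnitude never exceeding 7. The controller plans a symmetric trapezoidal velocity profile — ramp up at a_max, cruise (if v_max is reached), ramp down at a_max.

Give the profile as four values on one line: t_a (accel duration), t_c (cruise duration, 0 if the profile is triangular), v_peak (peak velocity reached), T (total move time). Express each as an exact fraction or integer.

t_a=6 t_c=3/2 v_peak=42 T=27/2

(v_max)²/a_max = 42²/7 = 252
315 ≥ 252 ⇒ cruise phase
t_a = 42/7 = 6; v_peak = 42
d_cruise = 315 − 252 = 63; t_c = 63/42 = 3/2
T = 2·6 + 3/2 = 27/2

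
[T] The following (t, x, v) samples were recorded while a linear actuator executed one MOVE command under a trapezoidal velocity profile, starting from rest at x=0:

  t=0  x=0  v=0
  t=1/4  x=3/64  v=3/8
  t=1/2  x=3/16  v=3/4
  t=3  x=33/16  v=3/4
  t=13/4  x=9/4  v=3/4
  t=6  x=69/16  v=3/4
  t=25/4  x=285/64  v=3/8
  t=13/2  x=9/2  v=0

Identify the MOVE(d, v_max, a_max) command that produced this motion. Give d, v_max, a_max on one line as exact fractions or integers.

final state: t=13/2, x=9/2, v=0 → d = 9/2
a_max = (3/8−0)/(1/4−0) = 3/2
max v = 3/4 over t∈[1/2,6] → v_max = 3/4
check: 3/4·(1/2+11/2) = 9/2 ✓

d=9/2 v_max=3/4 a_max=3/2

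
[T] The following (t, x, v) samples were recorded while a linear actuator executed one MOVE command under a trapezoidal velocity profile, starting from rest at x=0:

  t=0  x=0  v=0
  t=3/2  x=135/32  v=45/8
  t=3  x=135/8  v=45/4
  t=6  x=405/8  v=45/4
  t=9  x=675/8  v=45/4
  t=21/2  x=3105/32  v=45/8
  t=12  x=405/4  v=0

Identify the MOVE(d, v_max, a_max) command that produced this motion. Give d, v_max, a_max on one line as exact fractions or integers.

final state: t=12, x=405/4, v=0 → d = 405/4
a_max = (45/8−0)/(3/2−0) = 15/4
max v = 45/4 over t∈[3,9] → v_max = 45/4
check: 45/4·(3+6) = 405/4 ✓

d=405/4 v_max=45/4 a_max=15/4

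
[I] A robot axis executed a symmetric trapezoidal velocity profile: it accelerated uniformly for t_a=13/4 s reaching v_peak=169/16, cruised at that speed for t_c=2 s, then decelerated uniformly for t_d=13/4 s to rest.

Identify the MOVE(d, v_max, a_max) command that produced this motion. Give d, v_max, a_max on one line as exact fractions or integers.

a_max = (169/16)/(13/4) = 13/4
d_a = ½·169/16·13/4 = 2197/128; d_c = 169/16·2 = 169/8
d = 2·2197/128 + 169/8 = 3549/64
t_c = 2 > 0 → v_max = v_peak = 169/16

d=3549/64 v_max=169/16 a_max=13/4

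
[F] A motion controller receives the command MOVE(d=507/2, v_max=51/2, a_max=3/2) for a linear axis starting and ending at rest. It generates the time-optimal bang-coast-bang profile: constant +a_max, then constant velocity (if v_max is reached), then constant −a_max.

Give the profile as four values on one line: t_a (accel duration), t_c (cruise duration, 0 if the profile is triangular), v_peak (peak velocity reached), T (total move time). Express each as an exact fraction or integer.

vₘ²/aₘ = (51/2)²/(3/2) = 867/2
507/2 < 867/2 → triangular
v_peak = √(507/2·3/2) = √(1521/4) = 39/2
t_a = (39/2)/(3/2) = 13; t_c = 0
T = 2·13 = 26

t_a=13 t_c=0 v_peak=39/2 T=26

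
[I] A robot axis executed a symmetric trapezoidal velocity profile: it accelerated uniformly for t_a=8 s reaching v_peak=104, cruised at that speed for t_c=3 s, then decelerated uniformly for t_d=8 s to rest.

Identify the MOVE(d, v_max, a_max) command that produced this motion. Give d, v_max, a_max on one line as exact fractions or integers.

a_max = 104/8 = 13
d_a = ½·104·8 = 416; d_c = 104·3 = 312
d = 2·416 + 312 = 1144
t_c = 3 > 0 ⇒ limit active, v_max = 104

d=1144 v_max=104 a_max=13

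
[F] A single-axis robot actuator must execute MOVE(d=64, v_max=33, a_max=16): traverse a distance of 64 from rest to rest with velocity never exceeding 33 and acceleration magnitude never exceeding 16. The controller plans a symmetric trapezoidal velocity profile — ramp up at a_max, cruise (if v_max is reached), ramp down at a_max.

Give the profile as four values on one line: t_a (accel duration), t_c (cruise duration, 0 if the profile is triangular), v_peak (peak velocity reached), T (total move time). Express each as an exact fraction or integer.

t_a=2 t_c=0 v_peak=32 T=4

vₘ²/aₘ = 33²/16 = 1089/16
64 < 1089/16 ⇒ no cruise
v_peak = √(64·16) = √1024 = 32
t_a = 32/16 = 2; t_c = 0
T = 2·2 = 4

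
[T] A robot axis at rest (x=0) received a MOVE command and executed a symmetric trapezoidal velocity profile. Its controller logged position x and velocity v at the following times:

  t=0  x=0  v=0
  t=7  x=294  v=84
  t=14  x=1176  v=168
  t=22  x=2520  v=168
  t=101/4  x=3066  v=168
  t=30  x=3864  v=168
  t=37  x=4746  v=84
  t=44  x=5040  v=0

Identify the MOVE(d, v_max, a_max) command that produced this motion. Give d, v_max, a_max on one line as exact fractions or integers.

final state: t=44, x=5040, v=0 → d = 5040
a_max = (84−0)/(7−0) = 12
max v = 168 over t∈[14,30] → v_max = 168
check: 168·(14+16) = 5040 ✓

d=5040 v_max=168 a_max=12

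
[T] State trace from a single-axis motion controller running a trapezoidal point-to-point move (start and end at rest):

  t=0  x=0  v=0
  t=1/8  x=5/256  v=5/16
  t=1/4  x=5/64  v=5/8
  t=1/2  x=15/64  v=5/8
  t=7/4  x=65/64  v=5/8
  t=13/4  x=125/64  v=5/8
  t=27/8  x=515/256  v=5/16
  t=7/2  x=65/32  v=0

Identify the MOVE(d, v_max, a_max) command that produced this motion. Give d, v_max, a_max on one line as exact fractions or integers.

d=65/32 v_max=5/8 a_max=5/2

final state: t=7/2, x=65/32, v=0 → d = 65/32
a_max = (5/16−0)/(1/8−0) = 5/2
max v = 5/8 over t∈[1/4,13/4] → v_max = 5/8
check: 5/8·(1/4+3) = 65/32 ✓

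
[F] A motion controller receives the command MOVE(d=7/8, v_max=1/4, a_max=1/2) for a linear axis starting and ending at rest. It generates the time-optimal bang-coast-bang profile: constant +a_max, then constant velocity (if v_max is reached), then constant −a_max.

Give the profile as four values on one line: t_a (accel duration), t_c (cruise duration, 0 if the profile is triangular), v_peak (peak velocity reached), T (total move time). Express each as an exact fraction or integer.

t_a=1/2 t_c=3 v_peak=1/4 T=4

vₘ²/aₘ = (1/4)²/(1/2) = 1/8
7/8 ≥ 1/8 ⇒ cruise phase
t_a = (1/4)/(1/2) = 1/2; v_peak = 1/4
d_cruise = 7/8 − 1/8 = 3/4; t_c = (3/4)/(1/4) = 3
T = 2·1/2 + 3 = 4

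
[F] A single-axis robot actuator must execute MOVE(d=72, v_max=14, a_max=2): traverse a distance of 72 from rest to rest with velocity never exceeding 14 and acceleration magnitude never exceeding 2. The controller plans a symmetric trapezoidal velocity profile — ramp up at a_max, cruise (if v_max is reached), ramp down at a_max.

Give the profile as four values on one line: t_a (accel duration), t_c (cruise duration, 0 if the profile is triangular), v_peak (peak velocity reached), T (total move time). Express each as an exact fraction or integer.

t_a=6 t_c=0 v_peak=12 T=12

v_max²/a_max = 14²/2 = 98
72 < 98 so t_c = 0
v_peak = √(72·2) = √144 = 12
t_a = 12/2 = 6; t_c = 0
T = 2·6 = 12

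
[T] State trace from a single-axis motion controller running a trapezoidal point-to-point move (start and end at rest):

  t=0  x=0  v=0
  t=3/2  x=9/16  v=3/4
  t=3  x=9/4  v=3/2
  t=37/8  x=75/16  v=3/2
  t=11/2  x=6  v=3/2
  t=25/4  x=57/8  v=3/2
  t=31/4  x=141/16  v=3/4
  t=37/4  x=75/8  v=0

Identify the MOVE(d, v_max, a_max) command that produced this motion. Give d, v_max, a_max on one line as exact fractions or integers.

final state: t=37/4, x=75/8, v=0 → d = 75/8
a_max = (3/4−0)/(3/2−0) = 1/2
max v = 3/2 over t∈[3,25/4] → v_max = 3/2
check: 3/2·(3+13/4) = 75/8 ✓

d=75/8 v_max=3/2 a_max=1/2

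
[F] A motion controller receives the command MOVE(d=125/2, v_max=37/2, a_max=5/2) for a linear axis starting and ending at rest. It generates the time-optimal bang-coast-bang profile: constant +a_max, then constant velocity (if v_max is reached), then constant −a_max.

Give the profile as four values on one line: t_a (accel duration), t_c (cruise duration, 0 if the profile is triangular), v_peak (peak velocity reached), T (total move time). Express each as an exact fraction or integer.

vₘ²/aₘ = (37/2)²/(5/2) = 1369/10
125/2 < 1369/10 so t_c = 0
v_peak = √(125/2·5/2) = √(625/4) = 25/2
t_a = (25/2)/(5/2) = 5; t_c = 0
T = 2·5 = 10

t_a=5 t_c=0 v_peak=25/2 T=10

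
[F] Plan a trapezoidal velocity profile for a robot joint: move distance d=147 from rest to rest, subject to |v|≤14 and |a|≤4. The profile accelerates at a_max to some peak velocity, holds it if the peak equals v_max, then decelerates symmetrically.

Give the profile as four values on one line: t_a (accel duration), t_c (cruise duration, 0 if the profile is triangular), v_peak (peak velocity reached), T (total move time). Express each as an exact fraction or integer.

vₘ²/aₘ = 14²/4 = 49
147 ≥ 49 so v_max reached
t_a = 14/4 = 7/2; v_peak = 14
d_cruise = 147 − 49 = 98; t_c = 98/14 = 7
T = 2·7/2 + 7 = 14

t_a=7/2 t_c=7 v_peak=14 T=14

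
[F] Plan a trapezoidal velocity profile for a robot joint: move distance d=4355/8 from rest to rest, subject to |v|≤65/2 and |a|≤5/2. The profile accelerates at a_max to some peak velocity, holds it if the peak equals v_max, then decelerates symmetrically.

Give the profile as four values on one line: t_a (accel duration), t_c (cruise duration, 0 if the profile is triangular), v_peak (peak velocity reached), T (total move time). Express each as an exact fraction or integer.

v_max²/a_max = (65/2)²/(5/2) = 845/2
4355/8 ≥ 845/2 so v_max reached
t_a = (65/2)/(5/2) = 13; v_peak = 65/2
d_cruise = 4355/8 − 845/2 = 975/8; t_c = (975/8)/(65/2) = 15/4
T = 2·13 + 15/4 = 119/4

t_a=13 t_c=15/4 v_peak=65/2 T=119/4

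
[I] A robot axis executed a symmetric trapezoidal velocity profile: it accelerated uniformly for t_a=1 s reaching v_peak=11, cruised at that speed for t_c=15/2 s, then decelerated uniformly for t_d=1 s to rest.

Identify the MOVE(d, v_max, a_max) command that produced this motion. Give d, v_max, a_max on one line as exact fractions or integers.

d=187/2 v_max=11 a_max=11

a_max = 11/1 = 11
d_a = ½·11·1 = 11/2; d_c = 11·15/2 = 165/2
d = 2·11/2 + 165/2 = 187/2
t_c = 15/2 > 0 ⇒ limit active, v_max = 11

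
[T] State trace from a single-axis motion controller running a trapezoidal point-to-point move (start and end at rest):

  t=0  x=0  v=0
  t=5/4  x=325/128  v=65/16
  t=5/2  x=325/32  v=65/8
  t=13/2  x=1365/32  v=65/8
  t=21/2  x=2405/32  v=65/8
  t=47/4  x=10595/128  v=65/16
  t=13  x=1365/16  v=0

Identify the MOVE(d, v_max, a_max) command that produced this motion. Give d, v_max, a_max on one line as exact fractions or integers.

final state: t=13, x=1365/16, v=0 → d = 1365/16
a_max = (65/16−0)/(5/4−0) = 13/4
max v = 65/8 over t∈[5/2,21/2] → v_max = 65/8
check: 65/8·(5/2+8) = 1365/16 ✓

d=1365/16 v_max=65/8 a_max=13/4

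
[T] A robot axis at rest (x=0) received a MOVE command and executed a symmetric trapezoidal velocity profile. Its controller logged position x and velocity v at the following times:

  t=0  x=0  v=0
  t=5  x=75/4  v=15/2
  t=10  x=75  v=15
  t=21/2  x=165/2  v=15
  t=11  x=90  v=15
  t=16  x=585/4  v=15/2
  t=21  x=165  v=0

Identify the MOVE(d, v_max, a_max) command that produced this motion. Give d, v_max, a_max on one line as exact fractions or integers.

final state: t=21, x=165, v=0 → d = 165
a_max = (15/2−0)/(5−0) = 3/2
max v = 15 over t∈[10,11] → v_max = 15
check: 15·(10+1) = 165 ✓

d=165 v_max=15 a_max=3/2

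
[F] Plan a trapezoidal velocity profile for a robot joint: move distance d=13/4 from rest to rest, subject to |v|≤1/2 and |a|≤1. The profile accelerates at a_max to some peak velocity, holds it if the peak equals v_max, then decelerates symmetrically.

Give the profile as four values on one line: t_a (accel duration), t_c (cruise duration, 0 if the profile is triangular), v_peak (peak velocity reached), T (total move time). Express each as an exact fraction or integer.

(v_max)²/a_max = (1/2)²/1 = 1/4
13/4 ≥ 1/4 → trapezoidal
t_a = (1/2)/1 = 1/2; v_peak = 1/2
d_cruise = 13/4 − 1/4 = 3; t_c = 3/(1/2) = 6
T = 2·1/2 + 6 = 7

t_a=1/2 t_c=6 v_peak=1/2 T=7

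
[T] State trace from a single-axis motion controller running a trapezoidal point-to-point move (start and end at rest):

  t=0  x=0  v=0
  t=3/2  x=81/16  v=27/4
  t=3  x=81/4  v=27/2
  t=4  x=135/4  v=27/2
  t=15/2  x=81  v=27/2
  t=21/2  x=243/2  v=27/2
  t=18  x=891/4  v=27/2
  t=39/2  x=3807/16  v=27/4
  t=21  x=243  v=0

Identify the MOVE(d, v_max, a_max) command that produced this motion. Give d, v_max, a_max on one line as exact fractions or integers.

final state: t=21, x=243, v=0 → d = 243
a_max = (27/4−0)/(3/2−0) = 9/2
max v = 27/2 over t∈[3,18] → v_max = 27/2
check: 27/2·(3+15) = 243 ✓

d=243 v_max=27/2 a_max=9/2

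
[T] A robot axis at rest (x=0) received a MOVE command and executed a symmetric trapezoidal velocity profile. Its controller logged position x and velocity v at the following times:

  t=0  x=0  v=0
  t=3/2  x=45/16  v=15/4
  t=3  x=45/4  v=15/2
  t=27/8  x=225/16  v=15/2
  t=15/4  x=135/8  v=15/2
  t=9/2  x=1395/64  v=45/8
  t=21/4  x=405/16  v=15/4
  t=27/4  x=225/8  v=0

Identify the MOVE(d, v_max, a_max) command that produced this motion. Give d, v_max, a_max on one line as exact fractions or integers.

d=225/8 v_max=15/2 a_max=5/2

final state: t=27/4, x=225/8, v=0 → d = 225/8
a_max = (15/4−0)/(3/2−0) = 5/2
max v = 15/2 over t∈[3,15/4] → v_max = 15/2
check: 15/2·(3+3/4) = 225/8 ✓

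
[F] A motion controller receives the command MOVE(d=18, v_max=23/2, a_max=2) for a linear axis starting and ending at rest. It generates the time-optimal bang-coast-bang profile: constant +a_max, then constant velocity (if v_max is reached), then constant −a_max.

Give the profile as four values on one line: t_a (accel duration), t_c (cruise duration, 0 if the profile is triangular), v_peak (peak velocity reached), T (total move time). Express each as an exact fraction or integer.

t_a=3 t_c=0 v_peak=6 T=6

(v_max)²/a_max = (23/2)²/2 = 529/8
18 < 529/8 → triangular
v_peak = √(18·2) = √36 = 6
t_a = 6/2 = 3; t_c = 0
T = 2·3 = 6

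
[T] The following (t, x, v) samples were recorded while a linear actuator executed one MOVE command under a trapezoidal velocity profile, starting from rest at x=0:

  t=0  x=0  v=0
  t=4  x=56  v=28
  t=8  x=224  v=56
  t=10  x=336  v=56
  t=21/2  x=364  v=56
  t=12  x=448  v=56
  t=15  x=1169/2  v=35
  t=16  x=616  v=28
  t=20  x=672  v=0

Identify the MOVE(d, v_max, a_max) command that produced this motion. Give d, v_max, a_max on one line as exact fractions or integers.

final state: t=20, x=672, v=0 → d = 672
a_max = (28−0)/(4−0) = 7
max v = 56 over t∈[8,12] → v_max = 56
check: 56·(8+4) = 672 ✓

d=672 v_max=56 a_max=7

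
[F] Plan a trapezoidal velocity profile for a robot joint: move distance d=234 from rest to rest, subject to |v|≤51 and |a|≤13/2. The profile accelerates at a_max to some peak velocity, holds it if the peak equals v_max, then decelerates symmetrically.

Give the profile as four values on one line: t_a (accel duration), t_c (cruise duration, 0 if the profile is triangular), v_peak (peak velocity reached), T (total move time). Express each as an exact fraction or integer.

t_a=6 t_c=0 v_peak=39 T=12

(v_max)²/a_max = 51²/(13/2) = 5202/13
234 < 5202/13 ⇒ no cruise
v_peak = √(234·13/2) = √1521 = 39
t_a = 39/(13/2) = 6; t_c = 0
T = 2·6 = 12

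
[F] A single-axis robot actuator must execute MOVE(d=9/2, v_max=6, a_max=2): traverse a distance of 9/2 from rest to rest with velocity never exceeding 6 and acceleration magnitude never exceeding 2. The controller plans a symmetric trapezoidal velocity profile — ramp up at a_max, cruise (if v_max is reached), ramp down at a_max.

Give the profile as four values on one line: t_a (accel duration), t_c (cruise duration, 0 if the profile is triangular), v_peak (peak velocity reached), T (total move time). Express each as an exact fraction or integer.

v_max²/a_max = 6²/2 = 18
9/2 < 18 ⇒ no cruise
v_peak = √(9/2·2) = √9 = 3
t_a = 3/2; t_c = 0
T = 2·3/2 = 3

t_a=3/2 t_c=0 v_peak=3 T=3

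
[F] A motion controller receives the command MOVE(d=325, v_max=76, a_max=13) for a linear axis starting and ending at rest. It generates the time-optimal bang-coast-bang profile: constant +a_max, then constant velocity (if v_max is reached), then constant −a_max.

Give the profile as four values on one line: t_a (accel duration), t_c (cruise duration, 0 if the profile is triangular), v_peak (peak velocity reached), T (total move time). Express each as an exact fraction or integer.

t_a=5 t_c=0 v_peak=65 T=10

(v_max)²/a_max = 76²/13 = 5776/13
325 < 5776/13 ⇒ no cruise
v_peak = √(325·13) = √4225 = 65
t_a = 65/13 = 5; t_c = 0
T = 2·5 = 10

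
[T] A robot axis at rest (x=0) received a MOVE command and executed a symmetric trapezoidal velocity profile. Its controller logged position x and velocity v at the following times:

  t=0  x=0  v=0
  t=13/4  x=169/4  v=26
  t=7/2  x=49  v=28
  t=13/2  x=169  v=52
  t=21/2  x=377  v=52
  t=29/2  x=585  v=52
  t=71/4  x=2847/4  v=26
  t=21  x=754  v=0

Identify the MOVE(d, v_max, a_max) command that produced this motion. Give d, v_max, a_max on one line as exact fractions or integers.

final state: t=21, x=754, v=0 → d = 754
a_max = (26−0)/(13/4−0) = 8
max v = 52 over t∈[13/2,29/2] → v_max = 52
check: 52·(13/2+8) = 754 ✓

d=754 v_max=52 a_max=8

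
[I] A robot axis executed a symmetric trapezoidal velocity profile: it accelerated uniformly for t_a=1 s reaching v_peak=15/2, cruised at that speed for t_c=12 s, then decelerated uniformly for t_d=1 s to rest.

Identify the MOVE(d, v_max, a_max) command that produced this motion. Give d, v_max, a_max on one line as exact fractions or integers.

d=195/2 v_max=15/2 a_max=15/2

a_max = (15/2)/1 = 15/2
d_a = ½·15/2·1 = 15/4; d_c = 15/2·12 = 90
d = 2·15/4 + 90 = 195/2
t_c = 12 > 0 ⇒ limit active, v_max = 15/2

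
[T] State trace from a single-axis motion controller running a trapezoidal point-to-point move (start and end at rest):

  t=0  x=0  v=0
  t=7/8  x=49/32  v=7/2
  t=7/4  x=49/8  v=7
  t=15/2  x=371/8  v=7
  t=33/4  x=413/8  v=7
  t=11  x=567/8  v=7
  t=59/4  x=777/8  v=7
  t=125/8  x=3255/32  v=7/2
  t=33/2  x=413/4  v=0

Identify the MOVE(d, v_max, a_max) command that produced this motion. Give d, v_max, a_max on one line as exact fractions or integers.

final state: t=33/2, x=413/4, v=0 → d = 413/4
a_max = (7/2−0)/(7/8−0) = 4
max v = 7 over t∈[7/4,59/4] → v_max = 7
check: 7·(7/4+13) = 413/4 ✓

d=413/4 v_max=7 a_max=4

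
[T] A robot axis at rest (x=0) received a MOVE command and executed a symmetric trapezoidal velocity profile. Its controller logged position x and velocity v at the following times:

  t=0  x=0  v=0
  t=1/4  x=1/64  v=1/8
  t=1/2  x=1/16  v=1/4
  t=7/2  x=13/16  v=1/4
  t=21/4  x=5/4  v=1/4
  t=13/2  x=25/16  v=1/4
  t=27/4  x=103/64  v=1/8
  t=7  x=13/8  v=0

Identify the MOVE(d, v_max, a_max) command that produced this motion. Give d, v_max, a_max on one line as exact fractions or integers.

d=13/8 v_max=1/4 a_max=1/2

final state: t=7, x=13/8, v=0 → d = 13/8
a_max = (1/8−0)/(1/4−0) = 1/2
max v = 1/4 over t∈[1/2,13/2] → v_max = 1/4
check: 1/4·(1/2+6) = 13/8 ✓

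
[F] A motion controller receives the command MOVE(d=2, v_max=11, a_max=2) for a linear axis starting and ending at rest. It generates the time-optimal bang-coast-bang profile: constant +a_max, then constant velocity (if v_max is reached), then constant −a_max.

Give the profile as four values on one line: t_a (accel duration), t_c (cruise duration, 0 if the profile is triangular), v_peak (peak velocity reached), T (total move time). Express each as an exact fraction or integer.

t_a=1 t_c=0 v_peak=2 T=2

v_max²/a_max = 11²/2 = 121/2
2 < 121/2 so t_c = 0
v_peak = √(2·2) = √4 = 2
t_a = 2/2 = 1; t_c = 0
T = 2·1 = 2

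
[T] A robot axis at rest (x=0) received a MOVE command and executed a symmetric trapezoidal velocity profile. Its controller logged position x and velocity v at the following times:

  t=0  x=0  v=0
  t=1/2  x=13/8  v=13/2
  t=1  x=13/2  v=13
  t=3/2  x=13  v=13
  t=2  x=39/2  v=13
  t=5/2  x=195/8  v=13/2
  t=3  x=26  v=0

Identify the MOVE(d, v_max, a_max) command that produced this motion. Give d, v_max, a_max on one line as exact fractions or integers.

final state: t=3, x=26, v=0 → d = 26
a_max = (13/2−0)/(1/2−0) = 13
max v = 13 over t∈[1,2] → v_max = 13
check: 13·(1+1) = 26 ✓

d=26 v_max=13 a_max=13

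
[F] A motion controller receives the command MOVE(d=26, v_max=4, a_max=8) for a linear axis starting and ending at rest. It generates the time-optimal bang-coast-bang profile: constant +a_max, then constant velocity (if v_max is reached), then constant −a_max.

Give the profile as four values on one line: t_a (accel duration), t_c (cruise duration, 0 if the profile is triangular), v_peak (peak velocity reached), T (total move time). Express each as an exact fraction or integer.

t_a=1/2 t_c=6 v_peak=4 T=7

v_max²/a_max = 4²/8 = 2
26 ≥ 2 ⇒ cruise phase
t_a = 4/8 = 1/2; v_peak = 4
d_cruise = 26 − 2 = 24; t_c = 24/4 = 6
T = 2·1/2 + 6 = 7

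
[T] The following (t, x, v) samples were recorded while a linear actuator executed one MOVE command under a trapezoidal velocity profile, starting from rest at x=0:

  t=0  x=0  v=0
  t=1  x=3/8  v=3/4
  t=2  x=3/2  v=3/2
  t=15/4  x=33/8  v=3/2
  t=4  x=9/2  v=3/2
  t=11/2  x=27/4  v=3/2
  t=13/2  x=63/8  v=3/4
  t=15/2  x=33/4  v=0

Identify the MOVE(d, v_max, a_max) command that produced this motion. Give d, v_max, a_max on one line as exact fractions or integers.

final state: t=15/2, x=33/4, v=0 → d = 33/4
a_max = (3/4−0)/(1−0) = 3/4
max v = 3/2 over t∈[2,11/2] → v_max = 3/2
check: 3/2·(2+7/2) = 33/4 ✓

d=33/4 v_max=3/2 a_max=3/4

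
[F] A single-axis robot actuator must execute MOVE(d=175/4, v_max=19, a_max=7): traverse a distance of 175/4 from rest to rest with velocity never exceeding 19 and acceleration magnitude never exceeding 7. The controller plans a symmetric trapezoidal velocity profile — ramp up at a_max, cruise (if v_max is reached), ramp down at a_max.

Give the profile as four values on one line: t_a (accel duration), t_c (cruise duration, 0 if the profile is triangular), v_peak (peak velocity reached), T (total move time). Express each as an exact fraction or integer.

v_max²/a_max = 19²/7 = 361/7
175/4 < 361/7 ⇒ no cruise
v_peak = √(175/4·7) = √(1225/4) = 35/2
t_a = (35/2)/7 = 5/2; t_c = 0
T = 2·5/2 = 5

t_a=5/2 t_c=0 v_peak=35/2 T=5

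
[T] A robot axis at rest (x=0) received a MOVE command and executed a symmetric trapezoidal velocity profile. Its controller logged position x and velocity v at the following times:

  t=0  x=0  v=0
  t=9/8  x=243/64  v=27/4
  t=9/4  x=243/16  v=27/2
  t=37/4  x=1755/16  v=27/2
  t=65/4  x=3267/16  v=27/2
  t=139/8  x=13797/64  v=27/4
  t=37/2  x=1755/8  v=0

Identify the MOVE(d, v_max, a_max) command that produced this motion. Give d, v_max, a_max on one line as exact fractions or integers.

d=1755/8 v_max=27/2 a_max=6

final state: t=37/2, x=1755/8, v=0 → d = 1755/8
a_max = (27/4−0)/(9/8−0) = 6
max v = 27/2 over t∈[9/4,65/4] → v_max = 27/2
check: 27/2·(9/4+14) = 1755/8 ✓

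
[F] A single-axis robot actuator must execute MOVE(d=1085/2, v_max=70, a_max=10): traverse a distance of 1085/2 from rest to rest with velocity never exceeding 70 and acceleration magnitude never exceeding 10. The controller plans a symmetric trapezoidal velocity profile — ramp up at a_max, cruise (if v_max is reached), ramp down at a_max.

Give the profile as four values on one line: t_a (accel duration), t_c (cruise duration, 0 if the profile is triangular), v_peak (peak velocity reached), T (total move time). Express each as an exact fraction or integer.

(v_max)²/a_max = 70²/10 = 490
1085/2 ≥ 490 so v_max reached
t_a = 70/10 = 7; v_peak = 70
d_cruise = 1085/2 − 490 = 105/2; t_c = (105/2)/70 = 3/4
T = 2·7 + 3/4 = 59/4

t_a=7 t_c=3/4 v_peak=70 T=59/4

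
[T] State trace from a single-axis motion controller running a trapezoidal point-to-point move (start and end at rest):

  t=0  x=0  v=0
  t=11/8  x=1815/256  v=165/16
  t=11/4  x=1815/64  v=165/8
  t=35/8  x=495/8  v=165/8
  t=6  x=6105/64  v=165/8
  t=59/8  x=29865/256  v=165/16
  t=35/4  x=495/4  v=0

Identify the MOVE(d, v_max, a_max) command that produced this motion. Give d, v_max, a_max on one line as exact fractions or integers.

final state: t=35/4, x=495/4, v=0 → d = 495/4
a_max = (165/16−0)/(11/8−0) = 15/2
max v = 165/8 over t∈[11/4,6] → v_max = 165/8
check: 165/8·(11/4+13/4) = 495/4 ✓

d=495/4 v_max=165/8 a_max=15/2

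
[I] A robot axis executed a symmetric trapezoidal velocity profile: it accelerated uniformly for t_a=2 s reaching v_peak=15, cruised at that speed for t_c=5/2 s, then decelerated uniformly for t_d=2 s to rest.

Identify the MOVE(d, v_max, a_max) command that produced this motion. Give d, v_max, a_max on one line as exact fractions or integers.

a_max = 15/2
d_a = ½·15·2 = 15; d_c = 15·5/2 = 75/2
d = 2·15 + 75/2 = 135/2
t_c = 5/2 > 0 ⇒ limit active, v_max = 15

d=135/2 v_max=15 a_max=15/2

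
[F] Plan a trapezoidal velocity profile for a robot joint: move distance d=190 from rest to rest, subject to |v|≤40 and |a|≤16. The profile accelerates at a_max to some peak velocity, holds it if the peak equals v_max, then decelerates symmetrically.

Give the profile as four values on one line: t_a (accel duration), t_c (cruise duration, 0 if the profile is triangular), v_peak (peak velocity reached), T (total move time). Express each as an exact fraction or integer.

t_a=5/2 t_c=9/4 v_peak=40 T=29/4

v_max²/a_max = 40²/16 = 100
190 ≥ 100 ⇒ cruise phase
t_a = 40/16 = 5/2; v_peak = 40
d_cruise = 190 − 100 = 90; t_c = 90/40 = 9/4
T = 2·5/2 + 9/4 = 29/4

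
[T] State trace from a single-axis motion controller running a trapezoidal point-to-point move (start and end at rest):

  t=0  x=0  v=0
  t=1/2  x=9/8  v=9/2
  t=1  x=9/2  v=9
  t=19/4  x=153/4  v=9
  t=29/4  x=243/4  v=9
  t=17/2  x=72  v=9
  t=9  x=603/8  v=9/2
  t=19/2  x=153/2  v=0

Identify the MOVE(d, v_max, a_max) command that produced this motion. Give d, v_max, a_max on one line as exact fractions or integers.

d=153/2 v_max=9 a_max=9

final state: t=19/2, x=153/2, v=0 → d = 153/2
a_max = (9/2−0)/(1/2−0) = 9
max v = 9 over t∈[1,17/2] → v_max = 9
check: 9·(1+15/2) = 153/2 ✓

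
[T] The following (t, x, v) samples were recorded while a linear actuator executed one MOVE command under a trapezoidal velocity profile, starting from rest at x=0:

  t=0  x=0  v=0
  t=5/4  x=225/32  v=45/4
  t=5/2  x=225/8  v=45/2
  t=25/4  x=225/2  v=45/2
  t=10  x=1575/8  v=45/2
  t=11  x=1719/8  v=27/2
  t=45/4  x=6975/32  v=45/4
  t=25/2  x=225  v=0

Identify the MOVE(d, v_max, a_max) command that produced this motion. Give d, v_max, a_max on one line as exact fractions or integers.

final state: t=25/2, x=225, v=0 → d = 225
a_max = (45/4−0)/(5/4−0) = 9
max v = 45/2 over t∈[5/2,10] → v_max = 45/2
check: 45/2·(5/2+15/2) = 225 ✓

d=225 v_max=45/2 a_max=9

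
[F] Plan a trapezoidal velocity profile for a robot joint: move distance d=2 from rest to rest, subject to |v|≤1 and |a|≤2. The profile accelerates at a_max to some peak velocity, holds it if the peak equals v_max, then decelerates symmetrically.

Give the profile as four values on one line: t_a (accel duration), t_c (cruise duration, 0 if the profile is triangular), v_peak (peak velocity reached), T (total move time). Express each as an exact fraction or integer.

vₘ²/aₘ = 1²/2 = 1/2
2 ≥ 1/2 → trapezoidal
t_a = 1/2; v_peak = 1
d_cruise = 2 − 1/2 = 3/2; t_c = (3/2)/1 = 3/2
T = 2·1/2 + 3/2 = 5/2

t_a=1/2 t_c=3/2 v_peak=1 T=5/2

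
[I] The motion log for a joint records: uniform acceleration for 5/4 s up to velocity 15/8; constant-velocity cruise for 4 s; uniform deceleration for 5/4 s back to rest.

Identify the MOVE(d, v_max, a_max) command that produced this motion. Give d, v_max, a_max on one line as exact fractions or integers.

d=315/32 v_max=15/8 a_max=3/2

a_max = (15/8)/(5/4) = 3/2
d_a = ½·15/8·5/4 = 75/64; d_c = 15/8·4 = 15/2
d = 2·75/64 + 15/2 = 315/32
t_c = 4 > 0 → v_max = v_peak = 15/8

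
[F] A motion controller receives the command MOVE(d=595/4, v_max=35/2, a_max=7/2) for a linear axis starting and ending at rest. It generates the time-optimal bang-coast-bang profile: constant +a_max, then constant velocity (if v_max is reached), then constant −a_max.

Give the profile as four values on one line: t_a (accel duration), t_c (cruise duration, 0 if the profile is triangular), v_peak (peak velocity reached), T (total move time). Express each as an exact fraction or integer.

t_a=5 t_c=7/2 v_peak=35/2 T=27/2

v_max²/a_max = (35/2)²/(7/2) = 175/2
595/4 ≥ 175/2 so v_max reached
t_a = (35/2)/(7/2) = 5; v_peak = 35/2
d_cruise = 595/4 − 175/2 = 245/4; t_c = (245/4)/(35/2) = 7/2
T = 2·5 + 7/2 = 27/2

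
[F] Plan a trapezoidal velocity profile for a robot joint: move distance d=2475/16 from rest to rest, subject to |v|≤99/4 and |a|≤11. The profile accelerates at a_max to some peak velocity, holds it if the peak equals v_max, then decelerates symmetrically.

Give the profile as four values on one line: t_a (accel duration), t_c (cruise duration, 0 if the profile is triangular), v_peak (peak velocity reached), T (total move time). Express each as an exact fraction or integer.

vₘ²/aₘ = (99/4)²/11 = 891/16
2475/16 ≥ 891/16 → trapezoidal
t_a = (99/4)/11 = 9/4; v_peak = 99/4
d_cruise = 2475/16 − 891/16 = 99; t_c = 99/(99/4) = 4
T = 2·9/4 + 4 = 17/2

t_a=9/4 t_c=4 v_peak=99/4 T=17/2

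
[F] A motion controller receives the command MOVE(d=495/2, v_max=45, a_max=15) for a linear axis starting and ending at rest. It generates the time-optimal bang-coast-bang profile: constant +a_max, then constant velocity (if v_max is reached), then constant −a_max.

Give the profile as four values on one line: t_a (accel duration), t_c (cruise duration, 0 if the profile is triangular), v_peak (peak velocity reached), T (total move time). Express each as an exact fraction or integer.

(v_max)²/a_max = 45²/15 = 135
495/2 ≥ 135 ⇒ cruise phase
t_a = 45/15 = 3; v_peak = 45
d_cruise = 495/2 − 135 = 225/2; t_c = (225/2)/45 = 5/2
T = 2·3 + 5/2 = 17/2

t_a=3 t_c=5/2 v_peak=45 T=17/2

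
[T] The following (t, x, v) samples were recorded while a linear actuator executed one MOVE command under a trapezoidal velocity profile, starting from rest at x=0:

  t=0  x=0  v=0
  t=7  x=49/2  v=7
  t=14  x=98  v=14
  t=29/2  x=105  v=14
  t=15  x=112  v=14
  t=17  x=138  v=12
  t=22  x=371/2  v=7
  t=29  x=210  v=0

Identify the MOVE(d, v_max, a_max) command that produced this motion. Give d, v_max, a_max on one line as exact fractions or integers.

final state: t=29, x=210, v=0 → d = 210
a_max = (7−0)/(7−0) = 1
max v = 14 over t∈[14,15] → v_max = 14
check: 14·(14+1) = 210 ✓

d=210 v_max=14 a_max=1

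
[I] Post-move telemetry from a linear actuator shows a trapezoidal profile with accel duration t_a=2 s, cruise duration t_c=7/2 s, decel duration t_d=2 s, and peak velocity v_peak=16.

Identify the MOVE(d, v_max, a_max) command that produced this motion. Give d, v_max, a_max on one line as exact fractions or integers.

a_max = 16/2 = 8
d_a = ½·16·2 = 16; d_c = 16·7/2 = 56
d = 2·16 + 56 = 88
t_c = 7/2 > 0 ⇒ limit active, v_max = 16

d=88 v_max=16 a_max=8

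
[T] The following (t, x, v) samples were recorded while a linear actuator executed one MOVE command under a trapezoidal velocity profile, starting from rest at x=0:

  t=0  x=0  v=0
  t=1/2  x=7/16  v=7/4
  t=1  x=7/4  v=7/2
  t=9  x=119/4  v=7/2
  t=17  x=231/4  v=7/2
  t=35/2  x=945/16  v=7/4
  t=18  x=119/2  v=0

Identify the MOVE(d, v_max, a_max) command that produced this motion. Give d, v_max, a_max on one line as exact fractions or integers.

d=119/2 v_max=7/2 a_max=7/2

final state: t=18, x=119/2, v=0 → d = 119/2
a_max = (7/4−0)/(1/2−0) = 7/2
max v = 7/2 over t∈[1,17] → v_max = 7/2
check: 7/2·(1+16) = 119/2 ✓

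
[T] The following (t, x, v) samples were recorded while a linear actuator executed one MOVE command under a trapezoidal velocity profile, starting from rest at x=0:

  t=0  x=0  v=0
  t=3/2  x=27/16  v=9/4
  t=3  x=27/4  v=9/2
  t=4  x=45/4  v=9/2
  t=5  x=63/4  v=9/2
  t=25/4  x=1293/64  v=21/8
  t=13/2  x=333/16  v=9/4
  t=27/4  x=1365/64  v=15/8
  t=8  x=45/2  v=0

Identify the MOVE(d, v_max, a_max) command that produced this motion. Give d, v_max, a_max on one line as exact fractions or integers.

final state: t=8, x=45/2, v=0 → d = 45/2
a_max = (9/4−0)/(3/2−0) = 3/2
max v = 9/2 over t∈[3,5] → v_max = 9/2
check: 9/2·(3+2) = 45/2 ✓

d=45/2 v_max=9/2 a_max=3/2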